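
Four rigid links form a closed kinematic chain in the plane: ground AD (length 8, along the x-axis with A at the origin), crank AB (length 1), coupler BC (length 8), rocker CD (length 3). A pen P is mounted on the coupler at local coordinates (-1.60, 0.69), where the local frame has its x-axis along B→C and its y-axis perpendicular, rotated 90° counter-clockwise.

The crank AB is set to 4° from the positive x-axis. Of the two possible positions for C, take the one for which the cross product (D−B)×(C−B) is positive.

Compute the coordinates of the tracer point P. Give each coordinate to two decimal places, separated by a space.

A=(0,0), D=(8.00,0)
B = A + 1.00·(cos4°, sin4°) = (0.9976, 0.0698)
|BD| = 7.0028
circle(B,8.00) ∩ circle(D,3.00): a=7.4284, h=2.9697
  candidates: C₊=(8.4552,2.9653) cross=20.796; C₋=(8.3960,-2.9737) cross=-20.796
  mode + wants cross > 0 → take C=(8.4552,2.9653) (cross=20.796)
ex = (C−B)/|BC| = (0.9322,0.3619); ey = (-0.3619,0.9322)
P = B + -1.60·ex + 0.69·ey = (-0.7437,0.1339)

-0.74 0.13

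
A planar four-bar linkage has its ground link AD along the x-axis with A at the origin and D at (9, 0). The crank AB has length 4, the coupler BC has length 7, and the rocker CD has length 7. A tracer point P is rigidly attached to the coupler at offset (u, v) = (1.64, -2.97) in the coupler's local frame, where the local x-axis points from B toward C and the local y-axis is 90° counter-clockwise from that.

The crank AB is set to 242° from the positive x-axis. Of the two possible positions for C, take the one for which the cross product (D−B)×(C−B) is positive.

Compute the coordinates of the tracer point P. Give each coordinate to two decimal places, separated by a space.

1.48 -4.00

A=(0,0), D=(9.00,0)
B = A + 4.00·(cos242°, sin242°) = (-1.8779, -3.5318)
|BD| = 11.4369
circle(B,7.00) ∩ circle(D,7.00): a=5.7184, h=4.0373
  candidates: C₊=(2.3143,2.0740) cross=46.174; C₋=(4.8078,-5.6058) cross=-46.174
  mode + wants cross > 0 → take C=(2.3143,2.0740) (cross=46.174)
ex = (C−B)/|BC| = (0.5989,0.8008); ey = (-0.8008,0.5989)
P = B + 1.64·ex + -2.97·ey = (1.4828,-3.9971)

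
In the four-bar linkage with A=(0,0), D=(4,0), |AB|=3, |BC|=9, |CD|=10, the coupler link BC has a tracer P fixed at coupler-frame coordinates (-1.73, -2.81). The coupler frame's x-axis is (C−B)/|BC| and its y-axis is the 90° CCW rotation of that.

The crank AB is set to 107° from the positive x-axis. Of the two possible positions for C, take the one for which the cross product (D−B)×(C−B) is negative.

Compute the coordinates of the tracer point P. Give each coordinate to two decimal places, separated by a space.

-2.78 5.56

A=(0,0), D=(4.00,0)
B = A + 3.00·(cos107°, sin107°) = (-0.8771, 2.8689)
|BD| = 5.6583
circle(B,9.00) ∩ circle(D,10.00): a=1.1502, h=8.9262
  candidates: C₊=(4.6401,9.9795) cross=50.508; C₋=(-4.4115,-5.4081) cross=-50.508
  mode - wants cross < 0 → take C=(-4.4115,-5.4081) (cross=-50.508)
ex = (C−B)/|BC| = (-0.3927,-0.9197); ey = (0.9197,-0.3927)
P = B + -1.73·ex + -2.81·ey = (-2.7820,5.5634)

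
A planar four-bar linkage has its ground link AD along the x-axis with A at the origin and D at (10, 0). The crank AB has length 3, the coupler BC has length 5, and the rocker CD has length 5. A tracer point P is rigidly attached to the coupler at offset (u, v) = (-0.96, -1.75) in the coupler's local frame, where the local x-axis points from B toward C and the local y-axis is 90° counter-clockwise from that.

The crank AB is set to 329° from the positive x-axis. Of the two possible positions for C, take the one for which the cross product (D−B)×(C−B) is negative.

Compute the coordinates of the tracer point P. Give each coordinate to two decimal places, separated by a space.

A=(0,0), D=(10.00,0)
B = A + 3.00·(cos329°, sin329°) = (2.5715, -1.5451)
|BD| = 7.5875
circle(B,5.00) ∩ circle(D,5.00): a=3.7937, h=3.2569
  candidates: C₊=(5.6225,2.4161) cross=24.712; C₋=(6.9490,-3.9612) cross=-24.712
  mode - wants cross < 0 → take C=(6.9490,-3.9612) (cross=-24.712)
ex = (C−B)/|BC| = (0.8755,-0.4832); ey = (0.4832,0.8755)
P = B + -0.96·ex + -1.75·ey = (0.8854,-2.6133)

0.89 -2.61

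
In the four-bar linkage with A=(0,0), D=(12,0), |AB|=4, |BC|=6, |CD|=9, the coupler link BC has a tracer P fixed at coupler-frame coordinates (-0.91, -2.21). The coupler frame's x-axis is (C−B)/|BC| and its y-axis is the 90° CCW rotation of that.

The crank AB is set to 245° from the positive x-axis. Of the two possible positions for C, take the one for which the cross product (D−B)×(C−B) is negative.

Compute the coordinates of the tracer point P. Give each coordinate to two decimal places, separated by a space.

A=(0,0), D=(12.00,0)
B = A + 4.00·(cos245°, sin245°) = (-1.6905, -3.6252)
|BD| = 14.1623
circle(B,6.00) ∩ circle(D,9.00): a=5.4924, h=2.4152
  candidates: C₊=(3.0007,0.1154) cross=34.205; C₋=(4.2372,-4.5540) cross=-34.205
  mode - wants cross < 0 → take C=(4.2372,-4.5540) (cross=-34.205)
ex = (C−B)/|BC| = (0.9879,-0.1548); ey = (0.1548,0.9879)
P = B + -0.91·ex + -2.21·ey = (-2.9316,-5.6677)

-2.93 -5.67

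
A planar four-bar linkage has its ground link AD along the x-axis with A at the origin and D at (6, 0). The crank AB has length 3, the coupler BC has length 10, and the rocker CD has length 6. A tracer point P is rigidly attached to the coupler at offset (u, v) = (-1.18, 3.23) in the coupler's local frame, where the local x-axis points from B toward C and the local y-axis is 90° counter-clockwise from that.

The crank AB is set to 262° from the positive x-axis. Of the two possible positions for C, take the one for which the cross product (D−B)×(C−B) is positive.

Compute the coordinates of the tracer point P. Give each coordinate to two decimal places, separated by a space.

A=(0,0), D=(6.00,0)
B = A + 3.00·(cos262°, sin262°) = (-0.4175, -2.9708)
|BD| = 7.0718
circle(B,10.00) ∩ circle(D,6.00): a=8.0609, h=5.9179
  candidates: C₊=(4.4115,5.7859) cross=41.850; C₋=(9.3837,-4.9549) cross=-41.850
  mode + wants cross > 0 → take C=(4.4115,5.7859) (cross=41.850)
ex = (C−B)/|BC| = (0.4829,0.8757); ey = (-0.8757,0.4829)
P = B + -1.18·ex + 3.23·ey = (-3.8158,-2.4443)

-3.82 -2.44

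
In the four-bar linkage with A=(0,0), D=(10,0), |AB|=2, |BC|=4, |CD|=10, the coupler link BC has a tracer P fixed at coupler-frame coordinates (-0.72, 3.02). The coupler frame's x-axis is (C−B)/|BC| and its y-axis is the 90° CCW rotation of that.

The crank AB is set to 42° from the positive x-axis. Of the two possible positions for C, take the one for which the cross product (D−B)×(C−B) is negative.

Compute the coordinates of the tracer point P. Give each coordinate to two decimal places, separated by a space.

4.58 1.14

A=(0,0), D=(10.00,0)
B = A + 2.00·(cos42°, sin42°) = (1.4863, 1.3383)
|BD| = 8.6182
circle(B,4.00) ∩ circle(D,10.00): a=-0.5643, h=3.9600
  candidates: C₊=(1.5438,5.3378) cross=34.128; C₋=(0.3140,-2.4861) cross=-34.128
  mode - wants cross < 0 → take C=(0.3140,-2.4861) (cross=-34.128)
ex = (C−B)/|BC| = (-0.2931,-0.9561); ey = (0.9561,-0.2931)
P = B + -0.72·ex + 3.02·ey = (4.5847,1.1415)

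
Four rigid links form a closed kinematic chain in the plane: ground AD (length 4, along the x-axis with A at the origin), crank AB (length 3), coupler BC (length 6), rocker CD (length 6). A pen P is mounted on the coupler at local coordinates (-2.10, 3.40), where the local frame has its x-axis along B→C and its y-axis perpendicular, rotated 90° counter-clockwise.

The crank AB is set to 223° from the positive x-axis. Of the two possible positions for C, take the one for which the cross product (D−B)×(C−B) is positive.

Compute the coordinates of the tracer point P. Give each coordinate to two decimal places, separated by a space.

-6.01 -3.22

A=(0,0), D=(4.00,0)
B = A + 3.00·(cos223°, sin223°) = (-2.1941, -2.0460)
|BD| = 6.5232
circle(B,6.00) ∩ circle(D,6.00): a=3.2616, h=5.0361
  candidates: C₊=(-0.6766,3.7589) cross=32.851; C₋=(2.4825,-5.8049) cross=-32.851
  mode + wants cross > 0 → take C=(-0.6766,3.7589) (cross=32.851)
ex = (C−B)/|BC| = (0.2529,0.9675); ey = (-0.9675,0.2529)
P = B + -2.10·ex + 3.40·ey = (-6.0146,-3.2178)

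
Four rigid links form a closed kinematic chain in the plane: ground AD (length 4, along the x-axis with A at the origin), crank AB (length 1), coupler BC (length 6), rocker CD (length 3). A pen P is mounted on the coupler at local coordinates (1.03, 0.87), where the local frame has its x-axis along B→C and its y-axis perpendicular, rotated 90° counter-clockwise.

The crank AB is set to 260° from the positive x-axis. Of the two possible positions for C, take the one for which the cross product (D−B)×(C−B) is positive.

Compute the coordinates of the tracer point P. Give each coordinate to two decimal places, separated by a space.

0.02 0.35

A=(0,0), D=(4.00,0)
B = A + 1.00·(cos260°, sin260°) = (-0.1736, -0.9848)
|BD| = 4.2883
circle(B,6.00) ∩ circle(D,3.00): a=5.2923, h=2.8270
  candidates: C₊=(4.3279,2.9820) cross=12.123; C₋=(5.6264,-2.5209) cross=-12.123
  mode + wants cross > 0 → take C=(4.3279,2.9820) (cross=12.123)
ex = (C−B)/|BC| = (0.7503,0.6611); ey = (-0.6611,0.7503)
P = B + 1.03·ex + 0.87·ey = (0.0239,0.3489)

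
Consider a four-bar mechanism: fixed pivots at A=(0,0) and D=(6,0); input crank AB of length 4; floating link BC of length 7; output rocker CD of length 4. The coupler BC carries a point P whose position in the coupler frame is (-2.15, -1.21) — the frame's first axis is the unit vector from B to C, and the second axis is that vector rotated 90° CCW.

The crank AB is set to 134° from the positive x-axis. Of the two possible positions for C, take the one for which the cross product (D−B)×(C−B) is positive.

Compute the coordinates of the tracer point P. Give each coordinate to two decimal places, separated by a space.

-4.80 1.46

A=(0,0), D=(6.00,0)
B = A + 4.00·(cos134°, sin134°) = (-2.7786, 2.8774)
|BD| = 9.2382
circle(B,7.00) ∩ circle(D,4.00): a=6.4051, h=2.8238
  candidates: C₊=(4.1874,3.5658) cross=26.087; C₋=(2.4284,-1.8010) cross=-26.087
  mode + wants cross > 0 → take C=(4.1874,3.5658) (cross=26.087)
ex = (C−B)/|BC| = (0.9952,0.0983); ey = (-0.0983,0.9952)
P = B + -2.15·ex + -1.21·ey = (-4.7992,1.4618)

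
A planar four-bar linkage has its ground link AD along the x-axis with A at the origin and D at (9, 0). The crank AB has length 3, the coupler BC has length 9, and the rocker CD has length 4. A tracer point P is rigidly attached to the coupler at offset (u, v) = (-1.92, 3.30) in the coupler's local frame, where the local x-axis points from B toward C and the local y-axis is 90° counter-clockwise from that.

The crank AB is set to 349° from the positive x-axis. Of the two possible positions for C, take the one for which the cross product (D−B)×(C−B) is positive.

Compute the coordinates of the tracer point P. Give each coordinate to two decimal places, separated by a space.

-0.25 1.51

A=(0,0), D=(9.00,0)
B = A + 3.00·(cos349°, sin349°) = (2.9449, -0.5724)
|BD| = 6.0821
circle(B,9.00) ∩ circle(D,4.00): a=8.3846, h=3.2709
  candidates: C₊=(10.9844,3.4731) cross=19.894; C₋=(11.6001,-3.0397) cross=-19.894
  mode + wants cross > 0 → take C=(10.9844,3.4731) (cross=19.894)
ex = (C−B)/|BC| = (0.8933,0.4495); ey = (-0.4495,0.8933)
P = B + -1.92·ex + 3.30·ey = (-0.2536,1.5124)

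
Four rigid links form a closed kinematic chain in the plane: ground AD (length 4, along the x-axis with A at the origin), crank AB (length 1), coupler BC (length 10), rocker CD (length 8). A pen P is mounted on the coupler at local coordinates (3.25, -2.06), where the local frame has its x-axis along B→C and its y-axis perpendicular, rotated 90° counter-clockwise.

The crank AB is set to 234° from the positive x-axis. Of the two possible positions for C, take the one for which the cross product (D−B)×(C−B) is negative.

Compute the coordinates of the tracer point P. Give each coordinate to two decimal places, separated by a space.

A=(0,0), D=(4.00,0)
B = A + 1.00·(cos234°, sin234°) = (-0.5878, -0.8090)
|BD| = 4.6586
circle(B,10.00) ∩ circle(D,8.00): a=6.1931, h=7.8514
  candidates: C₊=(4.1477,7.9986) cross=36.576; C₋=(6.8747,-7.4656) cross=-36.576
  mode - wants cross < 0 → take C=(6.8747,-7.4656) (cross=-36.576)
ex = (C−B)/|BC| = (0.7463,-0.6657); ey = (0.6657,0.7463)
P = B + 3.25·ex + -2.06·ey = (0.4663,-4.5097)

0.47 -4.51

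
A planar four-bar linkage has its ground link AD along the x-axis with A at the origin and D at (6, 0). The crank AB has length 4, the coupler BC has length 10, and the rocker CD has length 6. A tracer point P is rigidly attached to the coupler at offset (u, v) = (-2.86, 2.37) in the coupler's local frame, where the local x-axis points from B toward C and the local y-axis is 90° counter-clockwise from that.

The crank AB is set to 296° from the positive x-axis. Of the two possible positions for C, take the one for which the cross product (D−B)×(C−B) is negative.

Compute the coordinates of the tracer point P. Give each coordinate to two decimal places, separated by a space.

-1.44 -1.69

A=(0,0), D=(6.00,0)
B = A + 4.00·(cos296°, sin296°) = (1.7535, -3.5952)
|BD| = 5.5640
circle(B,10.00) ∩ circle(D,6.00): a=8.5333, h=5.2138
  candidates: C₊=(4.8973,5.8978) cross=29.010; C₋=(11.6350,-2.0606) cross=-29.010
  mode - wants cross < 0 → take C=(11.6350,-2.0606) (cross=-29.010)
ex = (C−B)/|BC| = (0.9882,0.1535); ey = (-0.1535,0.9882)
P = B + -2.86·ex + 2.37·ey = (-1.4363,-1.6921)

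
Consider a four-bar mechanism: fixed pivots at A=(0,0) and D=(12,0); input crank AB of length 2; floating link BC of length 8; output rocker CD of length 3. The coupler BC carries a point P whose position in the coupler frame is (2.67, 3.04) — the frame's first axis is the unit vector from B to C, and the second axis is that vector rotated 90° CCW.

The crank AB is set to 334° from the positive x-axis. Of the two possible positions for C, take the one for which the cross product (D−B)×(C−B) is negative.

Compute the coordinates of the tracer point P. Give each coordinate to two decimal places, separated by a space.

A=(0,0), D=(12.00,0)
B = A + 2.00·(cos334°, sin334°) = (1.7976, -0.8767)
|BD| = 10.2400
circle(B,8.00) ∩ circle(D,3.00): a=7.8056, h=1.7531
  candidates: C₊=(9.4244,1.5382) cross=17.952; C₋=(9.7246,-1.9551) cross=-17.952
  mode - wants cross < 0 → take C=(9.7246,-1.9551) (cross=-17.952)
ex = (C−B)/|BC| = (0.9909,-0.1348); ey = (0.1348,0.9909)
P = B + 2.67·ex + 3.04·ey = (4.8530,1.7756)

4.85 1.78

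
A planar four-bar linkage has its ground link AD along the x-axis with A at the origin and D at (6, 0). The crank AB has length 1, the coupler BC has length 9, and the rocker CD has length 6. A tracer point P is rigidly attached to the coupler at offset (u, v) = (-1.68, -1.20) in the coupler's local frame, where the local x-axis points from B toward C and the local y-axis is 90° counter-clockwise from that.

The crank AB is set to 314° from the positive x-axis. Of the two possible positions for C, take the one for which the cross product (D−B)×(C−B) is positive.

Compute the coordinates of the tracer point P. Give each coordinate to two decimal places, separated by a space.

0.46 -2.77

A=(0,0), D=(6.00,0)
B = A + 1.00·(cos314°, sin314°) = (0.6947, -0.7193)
|BD| = 5.3539
circle(B,9.00) ∩ circle(D,6.00): a=6.8795, h=5.8028
  candidates: C₊=(6.7321,5.9552) cross=31.068; C₋=(8.2914,-5.5452) cross=-31.068
  mode + wants cross > 0 → take C=(6.7321,5.9552) (cross=31.068)
ex = (C−B)/|BC| = (0.6708,0.7416); ey = (-0.7416,0.6708)
P = B + -1.68·ex + -1.20·ey = (0.4576,-2.7702)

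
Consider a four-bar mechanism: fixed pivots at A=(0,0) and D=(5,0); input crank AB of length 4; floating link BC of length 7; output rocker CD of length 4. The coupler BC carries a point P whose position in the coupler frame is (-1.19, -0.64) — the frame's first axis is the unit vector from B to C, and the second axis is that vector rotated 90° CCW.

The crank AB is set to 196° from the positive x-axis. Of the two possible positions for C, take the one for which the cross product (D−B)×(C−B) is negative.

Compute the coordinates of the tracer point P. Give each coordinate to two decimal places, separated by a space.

A=(0,0), D=(5.00,0)
B = A + 4.00·(cos196°, sin196°) = (-3.8450, -1.1025)
|BD| = 8.9135
circle(B,7.00) ∩ circle(D,4.00): a=6.3079, h=3.0349
  candidates: C₊=(2.0390,2.6893) cross=27.052; C₋=(2.7898,-3.3339) cross=-27.052
  mode - wants cross < 0 → take C=(2.7898,-3.3339) (cross=-27.052)
ex = (C−B)/|BC| = (0.9478,-0.3188); ey = (0.3188,0.9478)
P = B + -1.19·ex + -0.64·ey = (-5.1770,-1.3298)

-5.18 -1.33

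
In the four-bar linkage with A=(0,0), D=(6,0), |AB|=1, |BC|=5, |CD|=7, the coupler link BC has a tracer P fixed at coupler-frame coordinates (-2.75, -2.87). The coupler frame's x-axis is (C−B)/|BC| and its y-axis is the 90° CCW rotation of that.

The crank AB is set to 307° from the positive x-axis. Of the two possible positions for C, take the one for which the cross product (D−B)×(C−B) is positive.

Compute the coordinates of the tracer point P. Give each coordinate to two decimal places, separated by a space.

A=(0,0), D=(6.00,0)
B = A + 1.00·(cos307°, sin307°) = (0.6018, -0.7986)
|BD| = 5.4569
circle(B,5.00) ∩ circle(D,7.00): a=0.5294, h=4.9719
  candidates: C₊=(0.3979,4.1972) cross=27.131; C₋=(1.8532,-5.6395) cross=-27.131
  mode + wants cross > 0 → take C=(0.3979,4.1972) (cross=27.131)
ex = (C−B)/|BC| = (-0.0408,0.9992); ey = (-0.9992,-0.0408)
P = B + -2.75·ex + -2.87·ey = (3.5816,-3.4293)

3.58 -3.43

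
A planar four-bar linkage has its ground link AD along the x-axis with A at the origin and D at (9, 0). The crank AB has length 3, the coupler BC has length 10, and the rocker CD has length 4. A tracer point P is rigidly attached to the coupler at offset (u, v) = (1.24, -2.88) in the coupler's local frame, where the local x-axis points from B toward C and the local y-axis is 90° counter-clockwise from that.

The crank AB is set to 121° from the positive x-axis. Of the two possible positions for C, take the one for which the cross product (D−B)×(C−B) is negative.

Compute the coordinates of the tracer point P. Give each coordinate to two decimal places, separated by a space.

-2.20 -0.50

A=(0,0), D=(9.00,0)
B = A + 3.00·(cos121°, sin121°) = (-1.5451, 2.5715)
|BD| = 10.8541
circle(B,10.00) ∩ circle(D,4.00): a=9.2966, h=3.6843
  candidates: C₊=(8.3596,3.9484) cross=39.990; C₋=(6.6139,-3.2104) cross=-39.990
  mode - wants cross < 0 → take C=(6.6139,-3.2104) (cross=-39.990)
ex = (C−B)/|BC| = (0.8159,-0.5782); ey = (0.5782,0.8159)
P = B + 1.24·ex + -2.88·ey = (-2.1986,-0.4953)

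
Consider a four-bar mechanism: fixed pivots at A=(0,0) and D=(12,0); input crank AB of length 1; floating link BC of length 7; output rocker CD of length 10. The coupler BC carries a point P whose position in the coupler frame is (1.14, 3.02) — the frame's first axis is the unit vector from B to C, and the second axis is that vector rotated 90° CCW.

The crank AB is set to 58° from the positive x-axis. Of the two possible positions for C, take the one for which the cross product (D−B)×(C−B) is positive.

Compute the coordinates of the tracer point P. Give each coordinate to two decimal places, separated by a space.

A=(0,0), D=(12.00,0)
B = A + 1.00·(cos58°, sin58°) = (0.5299, 0.8480)
|BD| = 11.5014
circle(B,7.00) ∩ circle(D,10.00): a=3.5336, h=6.0427
  candidates: C₊=(4.4994,6.6137) cross=69.499; C₋=(3.6083,-5.4387) cross=-69.499
  mode + wants cross > 0 → take C=(4.4994,6.6137) (cross=69.499)
ex = (C−B)/|BC| = (0.5671,0.8237); ey = (-0.8237,0.5671)
P = B + 1.14·ex + 3.02·ey = (-1.3111,3.4996)

-1.31 3.50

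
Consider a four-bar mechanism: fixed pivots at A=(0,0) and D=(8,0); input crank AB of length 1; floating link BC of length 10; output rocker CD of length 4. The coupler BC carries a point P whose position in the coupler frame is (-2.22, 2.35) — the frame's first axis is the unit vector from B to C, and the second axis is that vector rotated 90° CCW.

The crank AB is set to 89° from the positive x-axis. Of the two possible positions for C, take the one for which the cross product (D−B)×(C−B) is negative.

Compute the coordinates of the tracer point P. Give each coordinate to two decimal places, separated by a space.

A=(0,0), D=(8.00,0)
B = A + 1.00·(cos89°, sin89°) = (0.0175, 0.9998)
|BD| = 8.0449
circle(B,10.00) ∩ circle(D,4.00): a=9.2431, h=3.8163
  candidates: C₊=(9.6632,3.6378) cross=30.702; C₋=(8.7146,-3.9356) cross=-30.702
  mode - wants cross < 0 → take C=(8.7146,-3.9356) (cross=-30.702)
ex = (C−B)/|BC| = (0.8697,-0.4935); ey = (0.4935,0.8697)
P = B + -2.22·ex + 2.35·ey = (-0.7535,4.1394)

-0.75 4.14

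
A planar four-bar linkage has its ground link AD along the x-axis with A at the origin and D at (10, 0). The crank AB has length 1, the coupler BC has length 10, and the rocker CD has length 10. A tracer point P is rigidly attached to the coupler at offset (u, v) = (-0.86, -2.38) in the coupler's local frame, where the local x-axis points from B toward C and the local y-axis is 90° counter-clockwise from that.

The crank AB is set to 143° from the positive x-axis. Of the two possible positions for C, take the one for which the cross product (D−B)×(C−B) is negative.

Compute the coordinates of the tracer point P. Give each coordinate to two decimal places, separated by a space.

A=(0,0), D=(10.00,0)
B = A + 1.00·(cos143°, sin143°) = (-0.7986, 0.6018)
|BD| = 10.8154
circle(B,10.00) ∩ circle(D,10.00): a=5.4077, h=8.4117
  candidates: C₊=(5.0687,8.6996) cross=90.976; C₋=(4.1326,-8.0978) cross=-90.976
  mode - wants cross < 0 → take C=(4.1326,-8.0978) (cross=-90.976)
ex = (C−B)/|BC| = (0.4931,-0.8700); ey = (0.8700,0.4931)
P = B + -0.86·ex + -2.38·ey = (-3.2932,0.1763)

-3.29 0.18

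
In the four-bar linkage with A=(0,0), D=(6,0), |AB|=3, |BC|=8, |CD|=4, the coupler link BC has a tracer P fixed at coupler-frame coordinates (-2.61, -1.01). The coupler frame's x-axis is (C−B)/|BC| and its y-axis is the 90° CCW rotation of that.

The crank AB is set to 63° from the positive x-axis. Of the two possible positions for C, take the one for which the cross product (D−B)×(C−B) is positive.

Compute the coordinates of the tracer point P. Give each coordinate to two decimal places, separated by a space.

-1.30 1.82

A=(0,0), D=(6.00,0)
B = A + 3.00·(cos63°, sin63°) = (1.3620, 2.6730)
|BD| = 5.3532
circle(B,8.00) ∩ circle(D,4.00): a=7.1599, h=3.5687
  candidates: C₊=(9.3474,2.1898) cross=19.104; C₋=(5.7834,-3.9941) cross=-19.104
  mode + wants cross > 0 → take C=(9.3474,2.1898) (cross=19.104)
ex = (C−B)/|BC| = (0.9982,-0.0604); ey = (0.0604,0.9982)
P = B + -2.61·ex + -1.01·ey = (-1.3043,1.8225)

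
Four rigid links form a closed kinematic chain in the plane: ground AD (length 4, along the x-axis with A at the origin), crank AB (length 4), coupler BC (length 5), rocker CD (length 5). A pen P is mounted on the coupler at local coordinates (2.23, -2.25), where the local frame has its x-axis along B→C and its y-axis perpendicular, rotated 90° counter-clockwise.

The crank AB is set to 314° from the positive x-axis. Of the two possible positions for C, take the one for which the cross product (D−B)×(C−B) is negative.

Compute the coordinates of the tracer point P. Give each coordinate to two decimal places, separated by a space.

A=(0,0), D=(4.00,0)
B = A + 4.00·(cos314°, sin314°) = (2.7786, -2.8774)
|BD| = 3.1258
circle(B,5.00) ∩ circle(D,5.00): a=1.5629, h=4.7494
  candidates: C₊=(-0.9826,0.4171) cross=14.846; C₋=(7.7612,-3.2944) cross=-14.846
  mode - wants cross < 0 → take C=(7.7612,-3.2944) (cross=-14.846)
ex = (C−B)/|BC| = (0.9965,-0.0834); ey = (0.0834,0.9965)
P = B + 2.23·ex + -2.25·ey = (4.8132,-5.3055)

4.81 -5.31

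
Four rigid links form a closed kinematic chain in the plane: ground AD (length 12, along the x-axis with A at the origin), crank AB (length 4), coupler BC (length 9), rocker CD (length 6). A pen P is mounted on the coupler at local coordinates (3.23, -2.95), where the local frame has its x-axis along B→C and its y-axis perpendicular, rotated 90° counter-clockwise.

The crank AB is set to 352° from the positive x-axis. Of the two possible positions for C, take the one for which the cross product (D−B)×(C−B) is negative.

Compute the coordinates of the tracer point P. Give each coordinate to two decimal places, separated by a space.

A=(0,0), D=(12.00,0)
B = A + 4.00·(cos352°, sin352°) = (3.9611, -0.5567)
|BD| = 8.0582
circle(B,9.00) ∩ circle(D,6.00): a=6.8213, h=5.8711
  candidates: C₊=(10.3605,5.7716) cross=47.311; C₋=(11.1717,-5.9425) cross=-47.311
  mode - wants cross < 0 → take C=(11.1717,-5.9425) (cross=-47.311)
ex = (C−B)/|BC| = (0.8012,-0.5984); ey = (0.5984,0.8012)
P = B + 3.23·ex + -2.95·ey = (4.7835,-4.8531)

4.78 -4.85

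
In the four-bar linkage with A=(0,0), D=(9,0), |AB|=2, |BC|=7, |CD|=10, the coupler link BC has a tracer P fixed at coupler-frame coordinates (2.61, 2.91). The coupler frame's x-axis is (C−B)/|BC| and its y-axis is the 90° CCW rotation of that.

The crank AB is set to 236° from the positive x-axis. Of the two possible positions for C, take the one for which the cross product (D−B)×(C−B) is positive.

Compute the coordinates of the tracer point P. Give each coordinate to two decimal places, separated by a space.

A=(0,0), D=(9.00,0)
B = A + 2.00·(cos236°, sin236°) = (-1.1184, -1.6581)
|BD| = 10.2533
circle(B,7.00) ∩ circle(D,10.00): a=2.6397, h=6.4832
  candidates: C₊=(0.4381,5.1667) cross=66.475; C₋=(2.5350,-7.6291) cross=-66.475
  mode + wants cross > 0 → take C=(0.4381,5.1667) (cross=66.475)
ex = (C−B)/|BC| = (0.2224,0.9750); ey = (-0.9750,0.2224)
P = B + 2.61·ex + 2.91·ey = (-3.3752,1.5337)

-3.38 1.53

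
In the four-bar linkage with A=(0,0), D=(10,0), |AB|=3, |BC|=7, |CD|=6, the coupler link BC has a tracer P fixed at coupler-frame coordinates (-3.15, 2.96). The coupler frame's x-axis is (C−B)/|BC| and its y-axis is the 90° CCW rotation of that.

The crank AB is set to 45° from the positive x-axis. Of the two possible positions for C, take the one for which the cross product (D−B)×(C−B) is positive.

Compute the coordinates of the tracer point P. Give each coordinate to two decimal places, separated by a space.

A=(0,0), D=(10.00,0)
B = A + 3.00·(cos45°, sin45°) = (2.1213, 2.1213)
|BD| = 8.1593
circle(B,7.00) ∩ circle(D,6.00): a=4.8763, h=5.0221
  candidates: C₊=(8.1356,5.7030) cross=40.977; C₋=(5.5242,-3.9959) cross=-40.977
  mode + wants cross > 0 → take C=(8.1356,5.7030) (cross=40.977)
ex = (C−B)/|BC| = (0.8592,0.5117); ey = (-0.5117,0.8592)
P = B + -3.15·ex + 2.96·ey = (-2.0996,3.0528)

-2.10 3.05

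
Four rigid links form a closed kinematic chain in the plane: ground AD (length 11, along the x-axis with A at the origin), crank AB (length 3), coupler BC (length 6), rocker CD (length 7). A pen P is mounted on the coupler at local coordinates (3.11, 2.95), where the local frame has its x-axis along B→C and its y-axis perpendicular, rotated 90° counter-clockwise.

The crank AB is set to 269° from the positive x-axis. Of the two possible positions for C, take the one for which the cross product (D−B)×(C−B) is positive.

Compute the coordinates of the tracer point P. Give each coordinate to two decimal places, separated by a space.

-0.01 1.29

A=(0,0), D=(11.00,0)
B = A + 3.00·(cos269°, sin269°) = (-0.0524, -2.9995)
|BD| = 11.4522
circle(B,6.00) ∩ circle(D,7.00): a=5.1585, h=3.0643
  candidates: C₊=(4.1235,1.3089) cross=35.093; C₋=(5.7287,-4.6057) cross=-35.093
  mode + wants cross > 0 → take C=(4.1235,1.3089) (cross=35.093)
ex = (C−B)/|BC| = (0.6960,0.7181); ey = (-0.7181,0.6960)
P = B + 3.11·ex + 2.95·ey = (-0.0062,1.2868)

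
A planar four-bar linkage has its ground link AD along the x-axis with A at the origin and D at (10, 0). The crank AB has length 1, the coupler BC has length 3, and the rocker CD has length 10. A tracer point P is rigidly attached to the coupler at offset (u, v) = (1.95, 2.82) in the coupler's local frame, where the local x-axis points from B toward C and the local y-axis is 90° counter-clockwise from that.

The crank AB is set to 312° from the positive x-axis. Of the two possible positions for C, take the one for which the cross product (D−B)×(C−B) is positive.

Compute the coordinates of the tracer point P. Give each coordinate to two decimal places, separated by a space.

A=(0,0), D=(10.00,0)
B = A + 1.00·(cos312°, sin312°) = (0.6691, -0.7431)
|BD| = 9.3604
circle(B,3.00) ∩ circle(D,10.00): a=-0.1807, h=2.9946
  candidates: C₊=(0.2513,2.2276) cross=28.030; C₋=(0.7268,-3.7426) cross=-28.030
  mode + wants cross > 0 → take C=(0.2513,2.2276) (cross=28.030)
ex = (C−B)/|BC| = (-0.1393,0.9903); ey = (-0.9903,-0.1393)
P = B + 1.95·ex + 2.82·ey = (-2.3950,0.7951)

-2.39 0.80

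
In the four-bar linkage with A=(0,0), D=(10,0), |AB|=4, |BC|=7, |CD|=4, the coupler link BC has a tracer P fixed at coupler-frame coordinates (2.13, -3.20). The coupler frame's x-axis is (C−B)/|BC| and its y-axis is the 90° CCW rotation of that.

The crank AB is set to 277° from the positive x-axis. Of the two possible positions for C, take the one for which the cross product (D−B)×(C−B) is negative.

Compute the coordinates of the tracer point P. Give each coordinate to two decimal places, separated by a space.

3.01 -6.87

A=(0,0), D=(10.00,0)
B = A + 4.00·(cos277°, sin277°) = (0.4875, -3.9702)
|BD| = 10.3078
circle(B,7.00) ∩ circle(D,4.00): a=6.7546, h=1.8371
  candidates: C₊=(6.0134,0.3268) cross=18.937; C₋=(7.4286,-3.0639) cross=-18.937
  mode - wants cross < 0 → take C=(7.4286,-3.0639) (cross=-18.937)
ex = (C−B)/|BC| = (0.9916,0.1295); ey = (-0.1295,0.9916)
P = B + 2.13·ex + -3.20·ey = (3.0138,-6.8675)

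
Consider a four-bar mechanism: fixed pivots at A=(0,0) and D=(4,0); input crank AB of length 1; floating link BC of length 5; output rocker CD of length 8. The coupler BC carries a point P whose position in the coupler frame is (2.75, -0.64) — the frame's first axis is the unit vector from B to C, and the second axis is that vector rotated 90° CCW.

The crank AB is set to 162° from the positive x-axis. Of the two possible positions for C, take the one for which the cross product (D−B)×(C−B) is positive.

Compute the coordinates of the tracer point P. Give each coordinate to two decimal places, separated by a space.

A=(0,0), D=(4.00,0)
B = A + 1.00·(cos162°, sin162°) = (-0.9511, 0.3090)
|BD| = 4.9607
circle(B,5.00) ∩ circle(D,8.00): a=-1.4506, h=4.7850
  candidates: C₊=(-2.1007,5.1750) cross=23.737; C₋=(-2.6969,-4.3763) cross=-23.737
  mode + wants cross > 0 → take C=(-2.1007,5.1750) (cross=23.737)
ex = (C−B)/|BC| = (-0.2299,0.9732); ey = (-0.9732,-0.2299)
P = B + 2.75·ex + -0.64·ey = (-0.9605,3.1325)

-0.96 3.13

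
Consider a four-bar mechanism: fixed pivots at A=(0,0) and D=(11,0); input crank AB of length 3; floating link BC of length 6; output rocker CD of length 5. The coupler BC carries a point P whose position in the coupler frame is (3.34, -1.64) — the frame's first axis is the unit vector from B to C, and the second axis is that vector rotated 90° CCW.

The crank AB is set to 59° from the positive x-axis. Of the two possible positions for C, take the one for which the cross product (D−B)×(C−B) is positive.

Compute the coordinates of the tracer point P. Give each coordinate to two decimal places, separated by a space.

A=(0,0), D=(11.00,0)
B = A + 3.00·(cos59°, sin59°) = (1.5451, 2.5715)
|BD| = 9.7983
circle(B,6.00) ∩ circle(D,5.00): a=5.4605, h=2.4866
  candidates: C₊=(7.4668,3.5379) cross=24.364; C₋=(6.1616,-1.2610) cross=-24.364
  mode + wants cross > 0 → take C=(7.4668,3.5379) (cross=24.364)
ex = (C−B)/|BC| = (0.9869,0.1611); ey = (-0.1611,0.9869)
P = B + 3.34·ex + -1.64·ey = (5.1056,1.4908)

5.11 1.49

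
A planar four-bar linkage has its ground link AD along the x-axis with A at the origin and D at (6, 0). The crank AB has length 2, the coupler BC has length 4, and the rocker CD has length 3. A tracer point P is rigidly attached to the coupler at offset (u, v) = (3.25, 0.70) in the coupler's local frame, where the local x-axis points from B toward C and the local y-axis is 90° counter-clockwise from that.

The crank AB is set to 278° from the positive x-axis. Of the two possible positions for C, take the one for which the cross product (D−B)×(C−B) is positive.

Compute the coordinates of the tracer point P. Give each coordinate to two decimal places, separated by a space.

2.09 0.80

A=(0,0), D=(6.00,0)
B = A + 2.00·(cos278°, sin278°) = (0.2783, -1.9805)
|BD| = 6.0547
circle(B,4.00) ∩ circle(D,3.00): a=3.6054, h=1.7323
  candidates: C₊=(3.1188,0.8358) cross=10.489; C₋=(4.2521,-2.4382) cross=-10.489
  mode + wants cross > 0 → take C=(3.1188,0.8358) (cross=10.489)
ex = (C−B)/|BC| = (0.7101,0.7041); ey = (-0.7041,0.7101)
P = B + 3.25·ex + 0.70·ey = (2.0933,0.8048)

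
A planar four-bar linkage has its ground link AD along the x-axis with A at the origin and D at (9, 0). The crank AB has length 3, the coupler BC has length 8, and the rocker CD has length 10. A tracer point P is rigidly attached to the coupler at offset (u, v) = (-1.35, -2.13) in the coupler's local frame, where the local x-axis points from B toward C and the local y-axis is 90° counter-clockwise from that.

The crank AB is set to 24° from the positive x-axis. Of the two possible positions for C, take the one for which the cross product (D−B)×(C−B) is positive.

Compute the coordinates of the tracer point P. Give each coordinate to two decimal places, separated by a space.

4.49 -0.59

A=(0,0), D=(9.00,0)
B = A + 3.00·(cos24°, sin24°) = (2.7406, 1.2202)
|BD| = 6.3772
circle(B,8.00) ∩ circle(D,10.00): a=0.3660, h=7.9916
  candidates: C₊=(4.6290,8.9941) cross=50.964; C₋=(1.5708,-6.6938) cross=-50.964
  mode + wants cross > 0 → take C=(4.6290,8.9941) (cross=50.964)
ex = (C−B)/|BC| = (0.2360,0.9717); ey = (-0.9717,0.2360)
P = B + -1.35·ex + -2.13·ey = (4.4918,-0.5944)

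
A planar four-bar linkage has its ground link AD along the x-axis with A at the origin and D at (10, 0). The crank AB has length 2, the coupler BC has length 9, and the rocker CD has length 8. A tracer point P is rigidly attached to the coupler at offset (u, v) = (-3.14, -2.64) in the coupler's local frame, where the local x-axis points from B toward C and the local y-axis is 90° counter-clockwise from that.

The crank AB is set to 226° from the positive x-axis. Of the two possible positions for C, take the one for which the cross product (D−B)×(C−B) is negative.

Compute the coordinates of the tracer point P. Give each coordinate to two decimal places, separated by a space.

A=(0,0), D=(10.00,0)
B = A + 2.00·(cos226°, sin226°) = (-1.3893, -1.4387)
|BD| = 11.4798
circle(B,9.00) ∩ circle(D,8.00): a=6.4803, h=6.2454
  candidates: C₊=(4.2572,5.5696) cross=71.696; C₋=(5.8226,-6.8227) cross=-71.696
  mode - wants cross < 0 → take C=(5.8226,-6.8227) (cross=-71.696)
ex = (C−B)/|BC| = (0.8013,-0.5982); ey = (0.5982,0.8013)
P = B + -3.14·ex + -2.64·ey = (-5.4848,-1.6757)

-5.48 -1.68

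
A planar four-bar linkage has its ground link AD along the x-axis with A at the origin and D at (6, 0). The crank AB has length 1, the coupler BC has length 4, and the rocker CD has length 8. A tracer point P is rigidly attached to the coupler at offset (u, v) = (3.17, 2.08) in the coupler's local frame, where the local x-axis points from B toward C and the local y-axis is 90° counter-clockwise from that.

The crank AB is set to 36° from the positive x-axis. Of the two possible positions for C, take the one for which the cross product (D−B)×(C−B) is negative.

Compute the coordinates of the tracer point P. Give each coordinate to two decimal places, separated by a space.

0.62 -3.20

A=(0,0), D=(6.00,0)
B = A + 1.00·(cos36°, sin36°) = (0.8090, 0.5878)
|BD| = 5.2242
circle(B,4.00) ∩ circle(D,8.00): a=-1.9820, h=3.4745
  candidates: C₊=(-0.7694,4.2632) cross=18.151; C₋=(-1.5513,-2.6416) cross=-18.151
  mode - wants cross < 0 → take C=(-1.5513,-2.6416) (cross=-18.151)
ex = (C−B)/|BC| = (-0.5901,-0.8073); ey = (0.8073,-0.5901)
P = B + 3.17·ex + 2.08·ey = (0.6178,-3.1989)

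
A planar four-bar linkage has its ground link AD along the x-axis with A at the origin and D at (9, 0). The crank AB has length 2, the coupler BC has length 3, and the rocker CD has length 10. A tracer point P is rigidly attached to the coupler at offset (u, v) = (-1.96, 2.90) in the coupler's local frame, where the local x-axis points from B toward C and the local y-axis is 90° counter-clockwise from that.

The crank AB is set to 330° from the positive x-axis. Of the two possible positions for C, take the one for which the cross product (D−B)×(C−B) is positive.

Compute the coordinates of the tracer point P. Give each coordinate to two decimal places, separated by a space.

2.31 -4.45

A=(0,0), D=(9.00,0)
B = A + 2.00·(cos330°, sin330°) = (1.7321, -1.0000)
|BD| = 7.3364
circle(B,3.00) ∩ circle(D,10.00): a=-2.5337, h=1.6063
  candidates: C₊=(-0.9970,0.2460) cross=11.785; C₋=(-0.5591,-2.9367) cross=-11.785
  mode + wants cross > 0 → take C=(-0.9970,0.2460) (cross=11.785)
ex = (C−B)/|BC| = (-0.9097,0.4153); ey = (-0.4153,-0.9097)
P = B + -1.96·ex + 2.90·ey = (2.3106,-4.4521)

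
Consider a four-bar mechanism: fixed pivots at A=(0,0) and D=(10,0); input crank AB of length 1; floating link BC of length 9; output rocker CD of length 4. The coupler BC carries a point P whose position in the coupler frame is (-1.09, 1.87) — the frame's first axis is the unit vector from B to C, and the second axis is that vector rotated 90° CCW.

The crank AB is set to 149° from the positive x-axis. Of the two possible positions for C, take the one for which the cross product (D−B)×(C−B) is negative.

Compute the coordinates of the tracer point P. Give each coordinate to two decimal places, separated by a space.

-1.12 2.66

A=(0,0), D=(10.00,0)
B = A + 1.00·(cos149°, sin149°) = (-0.8572, 0.5150)
|BD| = 10.8694
circle(B,9.00) ∩ circle(D,4.00): a=8.4247, h=3.1660
  candidates: C₊=(7.7081,3.2783) cross=34.413; C₋=(7.4081,-3.0466) cross=-34.413
  mode - wants cross < 0 → take C=(7.4081,-3.0466) (cross=-34.413)
ex = (C−B)/|BC| = (0.9184,-0.3957); ey = (0.3957,0.9184)
P = B + -1.09·ex + 1.87·ey = (-1.1181,2.6637)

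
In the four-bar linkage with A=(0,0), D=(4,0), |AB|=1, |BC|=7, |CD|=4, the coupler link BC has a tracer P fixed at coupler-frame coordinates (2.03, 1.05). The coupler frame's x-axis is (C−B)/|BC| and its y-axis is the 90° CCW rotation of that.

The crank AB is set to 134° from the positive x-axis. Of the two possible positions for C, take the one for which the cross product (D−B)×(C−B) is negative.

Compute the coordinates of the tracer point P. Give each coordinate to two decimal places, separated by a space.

1.52 0.14

A=(0,0), D=(4.00,0)
B = A + 1.00·(cos134°, sin134°) = (-0.6947, 0.7193)
|BD| = 4.7494
circle(B,7.00) ∩ circle(D,4.00): a=5.8488, h=3.8460
  candidates: C₊=(5.6692,3.6351) cross=18.266; C₋=(4.5042,-3.9681) cross=-18.266
  mode - wants cross < 0 → take C=(4.5042,-3.9681) (cross=-18.266)
ex = (C−B)/|BC| = (0.7427,-0.6696); ey = (0.6696,0.7427)
P = B + 2.03·ex + 1.05·ey = (1.5161,0.1398)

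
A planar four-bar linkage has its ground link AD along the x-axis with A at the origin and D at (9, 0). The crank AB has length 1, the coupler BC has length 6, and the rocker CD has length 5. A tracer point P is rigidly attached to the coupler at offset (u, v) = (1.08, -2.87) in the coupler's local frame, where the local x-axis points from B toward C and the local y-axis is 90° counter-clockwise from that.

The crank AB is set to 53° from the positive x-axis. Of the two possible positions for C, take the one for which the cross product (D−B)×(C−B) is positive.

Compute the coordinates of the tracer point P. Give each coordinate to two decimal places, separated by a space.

2.98 -1.13

A=(0,0), D=(9.00,0)
B = A + 1.00·(cos53°, sin53°) = (0.6018, 0.7986)
|BD| = 8.4361
circle(B,6.00) ∩ circle(D,5.00): a=4.8700, h=3.5047
  candidates: C₊=(5.7817,3.8266) cross=29.566; C₋=(5.1182,-3.1514) cross=-29.566
  mode + wants cross > 0 → take C=(5.7817,3.8266) (cross=29.566)
ex = (C−B)/|BC| = (0.8633,0.5047); ey = (-0.5047,0.8633)
P = B + 1.08·ex + -2.87·ey = (2.9826,-1.1341)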